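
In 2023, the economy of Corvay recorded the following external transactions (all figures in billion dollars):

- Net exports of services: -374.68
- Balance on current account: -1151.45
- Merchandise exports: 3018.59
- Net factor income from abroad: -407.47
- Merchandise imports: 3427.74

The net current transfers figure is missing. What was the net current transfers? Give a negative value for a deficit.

Current account = goods balance + services balance + net primary income + net secondary income
Sum of the known components = -1191.30
Net current transfers = CA - (known components) = -1151.45 - (-1191.30) = 39.85

39.85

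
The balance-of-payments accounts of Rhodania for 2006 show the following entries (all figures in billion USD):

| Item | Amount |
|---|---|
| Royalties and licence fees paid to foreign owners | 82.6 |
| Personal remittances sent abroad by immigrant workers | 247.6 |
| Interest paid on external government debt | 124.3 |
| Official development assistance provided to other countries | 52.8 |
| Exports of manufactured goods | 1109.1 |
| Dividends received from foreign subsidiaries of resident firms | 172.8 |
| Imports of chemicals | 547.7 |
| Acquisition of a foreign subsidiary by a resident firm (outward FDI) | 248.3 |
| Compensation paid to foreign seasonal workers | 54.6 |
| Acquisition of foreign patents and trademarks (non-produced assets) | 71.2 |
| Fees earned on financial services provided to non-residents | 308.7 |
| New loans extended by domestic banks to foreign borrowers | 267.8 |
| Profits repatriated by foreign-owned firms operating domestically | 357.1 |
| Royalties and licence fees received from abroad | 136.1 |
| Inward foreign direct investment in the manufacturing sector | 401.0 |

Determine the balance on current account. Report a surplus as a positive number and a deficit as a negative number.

260.0

Goods: -547.7 + 1109.1 = 561.4
Services: -82.6 + 308.7 + 136.1 = 362.2
Primary income: -54.6 - 124.3 - 357.1 + 172.8 = -363.2
Secondary income: -247.6 - 52.8 = -300.4
Current account = 561.4 + 362.2 + (-363.2) + (-300.4) = 260.0
(Excluded from the current account — financial account: acquisition of a foreign subsidiary by a resident firm (outward FDI) 248.3, new loans extended by domestic banks to foreign borrowers 267.8, inward foreign direct investment in the manufacturing sector 401.0; capital account: acquisition of foreign patents and trademarks (non-produced assets) 71.2.)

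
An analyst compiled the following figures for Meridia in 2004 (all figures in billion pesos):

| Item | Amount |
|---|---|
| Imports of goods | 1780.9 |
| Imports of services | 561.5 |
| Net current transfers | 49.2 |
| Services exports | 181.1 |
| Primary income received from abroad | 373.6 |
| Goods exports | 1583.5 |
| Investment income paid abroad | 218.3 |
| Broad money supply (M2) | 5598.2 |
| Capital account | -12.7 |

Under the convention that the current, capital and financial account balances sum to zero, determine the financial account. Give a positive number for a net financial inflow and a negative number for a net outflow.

386.0

Goods balance = 1583.5 - 1780.9 = -197.4
Services balance = 181.1 - 561.5 = -380.4
Trade balance (goods + services) = -197.4 + (-380.4) = -577.8
Net primary income = 373.6 - 218.3 = 155.3
Net secondary income = 49.2
Current account = -577.8 + 155.3 + 49.2 = -373.3
Financial account = -(-373.3 + (-12.7)) = 386.0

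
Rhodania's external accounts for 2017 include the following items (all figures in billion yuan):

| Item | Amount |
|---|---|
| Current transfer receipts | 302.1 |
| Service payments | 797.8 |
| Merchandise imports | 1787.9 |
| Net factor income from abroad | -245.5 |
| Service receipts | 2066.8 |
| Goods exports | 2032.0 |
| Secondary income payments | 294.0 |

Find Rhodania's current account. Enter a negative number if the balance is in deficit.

Goods balance = 2032.0 - 1787.9 = 244.1
Services balance = 2066.8 - 797.8 = 1269.0
Trade balance (goods + services) = 244.1 + 1269.0 = 1513.1
Net primary income = -245.5
Net secondary income = 302.1 - 294.0 = 8.1
Current account = 1513.1 + (-245.5) + 8.1 = 1275.7

1275.7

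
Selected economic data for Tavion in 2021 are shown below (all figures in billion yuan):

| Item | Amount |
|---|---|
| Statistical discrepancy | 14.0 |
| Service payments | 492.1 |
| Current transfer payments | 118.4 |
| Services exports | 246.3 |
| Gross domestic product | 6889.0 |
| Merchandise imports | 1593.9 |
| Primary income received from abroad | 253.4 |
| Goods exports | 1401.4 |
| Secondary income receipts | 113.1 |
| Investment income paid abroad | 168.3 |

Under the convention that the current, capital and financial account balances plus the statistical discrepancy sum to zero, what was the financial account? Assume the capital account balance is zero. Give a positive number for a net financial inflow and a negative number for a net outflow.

Goods balance = 1401.4 - 1593.9 = -192.5
Services balance = 246.3 - 492.1 = -245.8
Trade balance (goods + services) = -192.5 + (-245.8) = -438.3
Net primary income = 253.4 - 168.3 = 85.1
Net secondary income = 113.1 - 118.4 = -5.3
Current account = -438.3 + 85.1 + (-5.3) = -358.5
Financial account = -(-358.5 + 14.0) = 344.5

344.5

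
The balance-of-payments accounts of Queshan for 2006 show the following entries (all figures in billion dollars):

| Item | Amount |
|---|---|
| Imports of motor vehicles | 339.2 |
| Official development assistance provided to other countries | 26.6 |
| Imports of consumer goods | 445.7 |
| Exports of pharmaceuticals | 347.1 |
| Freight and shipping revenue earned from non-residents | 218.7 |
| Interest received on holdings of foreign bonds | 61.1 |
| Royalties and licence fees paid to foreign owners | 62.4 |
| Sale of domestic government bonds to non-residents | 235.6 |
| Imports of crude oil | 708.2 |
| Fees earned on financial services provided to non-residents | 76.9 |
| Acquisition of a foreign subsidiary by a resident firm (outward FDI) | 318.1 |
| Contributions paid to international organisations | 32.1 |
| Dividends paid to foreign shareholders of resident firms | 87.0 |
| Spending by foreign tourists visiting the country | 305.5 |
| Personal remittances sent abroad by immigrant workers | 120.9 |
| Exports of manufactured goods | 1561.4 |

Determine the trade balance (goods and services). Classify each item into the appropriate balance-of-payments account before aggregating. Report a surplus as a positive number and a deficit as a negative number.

954.1

Goods: 347.1 + 1561.4 - 339.2 - 708.2 - 445.7 = 415.4
Services: 76.9 + 218.7 + 305.5 - 62.4 = 538.7
Trade balance = 415.4 + 538.7 = 954.1
(Excluded from the trade balance — secondary income: official development assistance provided to other countries 26.6, contributions paid to international organisations 32.1, personal remittances sent abroad by immigrant workers 120.9; primary income: interest received on holdings of foreign bonds 61.1, dividends paid to foreign shareholders of resident firms 87.0; financial account: sale of domestic government bonds to non-residents 235.6, acquisition of a foreign subsidiary by a resident firm (outward FDI) 318.1.)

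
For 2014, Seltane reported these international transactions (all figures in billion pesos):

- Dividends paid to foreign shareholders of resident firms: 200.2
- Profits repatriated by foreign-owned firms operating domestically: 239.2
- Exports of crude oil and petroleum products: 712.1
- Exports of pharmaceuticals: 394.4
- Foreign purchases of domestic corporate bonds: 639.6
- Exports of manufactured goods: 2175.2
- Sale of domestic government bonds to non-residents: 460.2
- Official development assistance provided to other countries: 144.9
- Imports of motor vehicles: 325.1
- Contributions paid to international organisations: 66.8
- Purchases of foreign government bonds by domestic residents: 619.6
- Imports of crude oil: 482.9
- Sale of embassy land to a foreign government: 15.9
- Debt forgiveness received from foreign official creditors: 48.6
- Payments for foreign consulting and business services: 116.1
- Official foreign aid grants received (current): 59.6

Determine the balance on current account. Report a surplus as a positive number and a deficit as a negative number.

Goods: 712.1 - 325.1 + 2175.2 - 482.9 + 394.4 = 2473.7
Services: -116.1
Primary income: -239.2 - 200.2 = -439.4
Secondary income: -144.9 + 59.6 - 66.8 = -152.1
Current account = 2473.7 + (-116.1) + (-439.4) + (-152.1) = 1766.1
(Excluded from the current account — financial account: foreign purchases of domestic corporate bonds 639.6, sale of domestic government bonds to non-residents 460.2, purchases of foreign government bonds by domestic residents 619.6; capital account: sale of embassy land to a foreign government 15.9, debt forgiveness received from foreign official creditors 48.6.)

1766.1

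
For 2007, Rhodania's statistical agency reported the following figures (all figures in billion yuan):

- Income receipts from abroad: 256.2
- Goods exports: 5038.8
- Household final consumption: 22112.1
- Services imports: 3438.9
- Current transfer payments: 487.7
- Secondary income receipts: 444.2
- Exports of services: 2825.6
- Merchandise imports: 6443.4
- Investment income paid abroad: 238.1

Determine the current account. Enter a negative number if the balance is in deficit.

-2043.3

Goods balance = 5038.8 - 6443.4 = -1404.6
Services balance = 2825.6 - 3438.9 = -613.3
Trade balance (goods + services) = -1404.6 + (-613.3) = -2017.9
Net primary income = 256.2 - 238.1 = 18.1
Net secondary income = 444.2 - 487.7 = -43.5
Current account = -2017.9 + 18.1 + (-43.5) = -2043.3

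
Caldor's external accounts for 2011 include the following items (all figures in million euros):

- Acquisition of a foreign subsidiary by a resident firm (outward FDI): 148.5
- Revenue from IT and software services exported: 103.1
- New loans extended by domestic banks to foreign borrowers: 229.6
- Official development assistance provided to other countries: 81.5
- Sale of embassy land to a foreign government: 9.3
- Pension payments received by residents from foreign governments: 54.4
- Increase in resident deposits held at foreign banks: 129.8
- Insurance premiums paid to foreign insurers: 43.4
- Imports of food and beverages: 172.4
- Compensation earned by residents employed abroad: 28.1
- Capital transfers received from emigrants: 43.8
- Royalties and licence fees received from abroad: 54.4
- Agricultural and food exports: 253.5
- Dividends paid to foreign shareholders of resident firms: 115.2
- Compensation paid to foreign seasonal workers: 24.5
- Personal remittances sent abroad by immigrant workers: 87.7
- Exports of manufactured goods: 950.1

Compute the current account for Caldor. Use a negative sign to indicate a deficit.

Goods: 950.1 + 253.5 - 172.4 = 1031.2
Services: -43.4 + 54.4 + 103.1 = 114.1
Primary income: -24.5 + 28.1 - 115.2 = -111.6
Secondary income: -81.5 + 54.4 - 87.7 = -114.8
Current account = 1031.2 + 114.1 + (-111.6) + (-114.8) = 918.9
(Excluded from the current account — financial account: acquisition of a foreign subsidiary by a resident firm (outward FDI) 148.5, new loans extended by domestic banks to foreign borrowers 229.6, increase in resident deposits held at foreign banks 129.8; capital account: sale of embassy land to a foreign government 9.3, capital transfers received from emigrants 43.8.)

918.9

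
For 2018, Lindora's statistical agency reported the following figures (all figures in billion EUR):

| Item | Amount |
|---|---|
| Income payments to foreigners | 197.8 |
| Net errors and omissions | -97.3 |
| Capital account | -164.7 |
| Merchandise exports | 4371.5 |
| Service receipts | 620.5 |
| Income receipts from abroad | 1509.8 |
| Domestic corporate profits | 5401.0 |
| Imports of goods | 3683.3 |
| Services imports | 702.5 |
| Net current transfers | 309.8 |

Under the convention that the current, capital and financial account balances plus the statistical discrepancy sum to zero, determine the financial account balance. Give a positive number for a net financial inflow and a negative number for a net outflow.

-1966.0

Goods balance = 4371.5 - 3683.3 = 688.2
Services balance = 620.5 - 702.5 = -82.0
Trade balance (goods + services) = 688.2 + (-82.0) = 606.2
Net primary income = 1509.8 - 197.8 = 1312.0
Net secondary income = 309.8
Current account = 606.2 + 1312.0 + 309.8 = 2228.0
Financial account = -(2228.0 + (-164.7) + (-97.3)) = -1966.0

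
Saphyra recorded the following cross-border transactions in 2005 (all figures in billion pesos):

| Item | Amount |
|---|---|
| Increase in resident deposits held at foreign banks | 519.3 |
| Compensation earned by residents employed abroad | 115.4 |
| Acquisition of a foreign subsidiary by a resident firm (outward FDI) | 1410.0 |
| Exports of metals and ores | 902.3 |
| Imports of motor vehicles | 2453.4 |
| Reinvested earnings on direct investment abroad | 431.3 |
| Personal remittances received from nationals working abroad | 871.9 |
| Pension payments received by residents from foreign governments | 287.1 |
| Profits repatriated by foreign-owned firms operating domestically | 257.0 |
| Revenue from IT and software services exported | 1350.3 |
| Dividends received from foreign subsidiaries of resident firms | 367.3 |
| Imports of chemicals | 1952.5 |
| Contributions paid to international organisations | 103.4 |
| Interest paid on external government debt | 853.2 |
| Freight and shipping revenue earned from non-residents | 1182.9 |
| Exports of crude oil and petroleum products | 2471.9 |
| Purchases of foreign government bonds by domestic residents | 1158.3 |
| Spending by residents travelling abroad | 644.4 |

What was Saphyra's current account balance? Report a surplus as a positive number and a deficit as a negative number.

Goods: -2453.4 + 2471.9 + 902.3 - 1952.5 = -1031.7
Services: 1182.9 + 1350.3 - 644.4 = 1888.8
Primary income: -257.0 + 367.3 + 115.4 + 431.3 - 853.2 = -196.2
Secondary income: 871.9 + 287.1 - 103.4 = 1055.6
Current account = (-1031.7) + 1888.8 + (-196.2) + 1055.6 = 1716.5
(Excluded from the current account — financial account: increase in resident deposits held at foreign banks 519.3, acquisition of a foreign subsidiary by a resident firm (outward FDI) 1410.0, purchases of foreign government bonds by domestic residents 1158.3.)

1716.5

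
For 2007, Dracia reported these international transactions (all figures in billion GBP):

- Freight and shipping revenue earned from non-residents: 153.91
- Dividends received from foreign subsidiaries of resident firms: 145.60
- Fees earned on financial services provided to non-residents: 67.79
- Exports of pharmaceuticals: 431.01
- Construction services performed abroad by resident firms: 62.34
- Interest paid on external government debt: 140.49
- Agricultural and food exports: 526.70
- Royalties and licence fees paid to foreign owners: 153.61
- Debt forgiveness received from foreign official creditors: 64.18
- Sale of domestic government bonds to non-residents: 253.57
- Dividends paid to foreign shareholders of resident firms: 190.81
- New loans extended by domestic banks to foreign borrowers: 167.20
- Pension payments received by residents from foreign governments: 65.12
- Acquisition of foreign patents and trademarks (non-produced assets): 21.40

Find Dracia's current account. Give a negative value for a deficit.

Goods: 526.70 + 431.01 = 957.71
Services: 62.34 - 153.61 + 153.91 + 67.79 = 130.43
Primary income: -140.49 + 145.60 - 190.81 = -185.70
Secondary income: 65.12
Current account = 957.71 + 130.43 + (-185.70) + 65.12 = 967.56
(Excluded from the current account — capital account: debt forgiveness received from foreign official creditors 64.18, acquisition of foreign patents and trademarks (non-produced assets) 21.40; financial account: sale of domestic government bonds to non-residents 253.57, new loans extended by domestic banks to foreign borrowers 167.20.)

967.56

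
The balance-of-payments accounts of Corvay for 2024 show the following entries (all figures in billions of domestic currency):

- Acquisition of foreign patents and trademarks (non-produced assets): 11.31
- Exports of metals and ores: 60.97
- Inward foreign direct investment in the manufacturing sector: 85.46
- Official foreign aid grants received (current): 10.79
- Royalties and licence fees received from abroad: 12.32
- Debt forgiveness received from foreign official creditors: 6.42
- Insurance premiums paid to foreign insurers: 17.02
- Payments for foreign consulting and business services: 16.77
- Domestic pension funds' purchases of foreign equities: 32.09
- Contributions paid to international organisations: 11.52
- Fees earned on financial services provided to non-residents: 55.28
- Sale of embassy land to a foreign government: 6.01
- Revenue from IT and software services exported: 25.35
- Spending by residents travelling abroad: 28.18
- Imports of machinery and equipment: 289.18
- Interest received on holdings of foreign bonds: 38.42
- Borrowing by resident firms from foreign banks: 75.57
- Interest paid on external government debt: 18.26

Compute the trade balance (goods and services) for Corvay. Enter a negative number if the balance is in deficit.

-197.23

Goods: -289.18 + 60.97 = -228.21
Services: 12.32 - 16.77 + 25.35 + 55.28 - 17.02 - 28.18 = 30.98
Trade balance = -228.21 + 30.98 = -197.23
(Excluded from the trade balance — capital account: acquisition of foreign patents and trademarks (non-produced assets) 11.31, debt forgiveness received from foreign official creditors 6.42, sale of embassy land to a foreign government 6.01; financial account: inward foreign direct investment in the manufacturing sector 85.46, domestic pension funds' purchases of foreign equities 32.09, borrowing by resident firms from foreign banks 75.57; secondary income: official foreign aid grants received (current) 10.79, contributions paid to international organisations 11.52; primary income: interest received on holdings of foreign bonds 38.42, interest paid on external government debt 18.26.)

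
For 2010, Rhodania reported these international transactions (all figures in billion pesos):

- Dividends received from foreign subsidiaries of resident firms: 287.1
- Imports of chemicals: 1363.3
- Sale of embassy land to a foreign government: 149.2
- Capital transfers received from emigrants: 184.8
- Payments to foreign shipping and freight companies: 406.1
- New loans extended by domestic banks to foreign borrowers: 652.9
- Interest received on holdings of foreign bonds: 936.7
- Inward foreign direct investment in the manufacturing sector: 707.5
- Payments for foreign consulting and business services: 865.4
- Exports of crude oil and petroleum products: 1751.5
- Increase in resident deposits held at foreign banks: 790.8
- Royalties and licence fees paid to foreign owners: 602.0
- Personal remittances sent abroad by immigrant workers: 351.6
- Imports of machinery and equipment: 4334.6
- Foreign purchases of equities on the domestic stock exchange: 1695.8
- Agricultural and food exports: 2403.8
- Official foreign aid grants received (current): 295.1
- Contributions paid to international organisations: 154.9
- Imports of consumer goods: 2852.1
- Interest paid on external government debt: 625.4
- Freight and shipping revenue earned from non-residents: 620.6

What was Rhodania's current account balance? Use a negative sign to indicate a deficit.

Goods: -1363.3 - 2852.1 + 1751.5 - 4334.6 + 2403.8 = -4394.7
Services: 620.6 - 602.0 - 406.1 - 865.4 = -1252.9
Primary income: -625.4 + 936.7 + 287.1 = 598.4
Secondary income: 295.1 - 351.6 - 154.9 = -211.4
Current account = (-4394.7) + (-1252.9) + 598.4 + (-211.4) = -5260.6
(Excluded from the current account — capital account: sale of embassy land to a foreign government 149.2, capital transfers received from emigrants 184.8; financial account: new loans extended by domestic banks to foreign borrowers 652.9, inward foreign direct investment in the manufacturing sector 707.5, increase in resident deposits held at foreign banks 790.8, foreign purchases of equities on the domestic stock exchange 1695.8.)

-5260.6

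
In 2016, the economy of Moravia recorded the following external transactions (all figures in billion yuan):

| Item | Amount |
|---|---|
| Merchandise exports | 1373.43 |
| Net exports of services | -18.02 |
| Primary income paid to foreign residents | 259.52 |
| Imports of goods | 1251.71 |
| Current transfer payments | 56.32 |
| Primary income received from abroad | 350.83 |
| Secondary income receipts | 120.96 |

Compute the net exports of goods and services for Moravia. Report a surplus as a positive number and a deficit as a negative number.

103.70

Goods balance = 1373.43 - 1251.71 = 121.72
Services balance = -18.02
Trade balance (goods + services) = 121.72 + (-18.02) = 103.70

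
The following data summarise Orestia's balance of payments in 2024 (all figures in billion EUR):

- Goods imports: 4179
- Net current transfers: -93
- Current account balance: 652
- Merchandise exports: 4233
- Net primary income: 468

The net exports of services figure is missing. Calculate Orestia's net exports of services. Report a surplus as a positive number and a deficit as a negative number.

Current account = goods balance + services balance + net primary income + net secondary income
Sum of the known components = 429
Net exports of services = CA - (known components) = 652 - 429 = 223

223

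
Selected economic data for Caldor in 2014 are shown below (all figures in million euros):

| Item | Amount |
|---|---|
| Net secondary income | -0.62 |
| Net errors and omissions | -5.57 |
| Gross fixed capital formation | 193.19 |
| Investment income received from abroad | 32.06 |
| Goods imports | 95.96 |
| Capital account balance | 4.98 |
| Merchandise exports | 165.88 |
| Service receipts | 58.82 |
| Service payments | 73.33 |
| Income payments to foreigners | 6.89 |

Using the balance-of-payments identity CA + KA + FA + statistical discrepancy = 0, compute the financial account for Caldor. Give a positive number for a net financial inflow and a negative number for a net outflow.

-79.37

Goods balance = 165.88 - 95.96 = 69.92
Services balance = 58.82 - 73.33 = -14.51
Trade balance (goods + services) = 69.92 + (-14.51) = 55.41
Net primary income = 32.06 - 6.89 = 25.17
Net secondary income = -0.62
Current account = 55.41 + 25.17 + (-0.62) = 79.96
Financial account = -(79.96 + 4.98 + (-5.57)) = -79.37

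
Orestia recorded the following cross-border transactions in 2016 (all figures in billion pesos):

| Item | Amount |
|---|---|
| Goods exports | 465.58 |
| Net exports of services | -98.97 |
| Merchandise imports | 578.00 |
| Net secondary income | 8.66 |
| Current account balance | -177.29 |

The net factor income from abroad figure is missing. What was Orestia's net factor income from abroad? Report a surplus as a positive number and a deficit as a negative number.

Current account = goods balance + services balance + net primary income + net secondary income
Sum of the known components = -202.73
Net factor income from abroad = CA - (known components) = -177.29 - (-202.73) = 25.44

25.44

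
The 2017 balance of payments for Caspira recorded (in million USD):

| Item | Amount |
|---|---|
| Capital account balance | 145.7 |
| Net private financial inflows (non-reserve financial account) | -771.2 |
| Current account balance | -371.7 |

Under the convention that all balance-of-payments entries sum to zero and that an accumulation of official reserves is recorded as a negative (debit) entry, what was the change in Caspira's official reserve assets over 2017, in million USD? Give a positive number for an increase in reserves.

Official reserve transactions balance = -((-371.7) + 145.7 + (-771.2)) = 997.2
An accumulation of reserves is recorded as a debit (negative entry), so the change in the stock of reserves is the negative of that balance.
Change in official reserves = -(997.2) = -997.2

-997.2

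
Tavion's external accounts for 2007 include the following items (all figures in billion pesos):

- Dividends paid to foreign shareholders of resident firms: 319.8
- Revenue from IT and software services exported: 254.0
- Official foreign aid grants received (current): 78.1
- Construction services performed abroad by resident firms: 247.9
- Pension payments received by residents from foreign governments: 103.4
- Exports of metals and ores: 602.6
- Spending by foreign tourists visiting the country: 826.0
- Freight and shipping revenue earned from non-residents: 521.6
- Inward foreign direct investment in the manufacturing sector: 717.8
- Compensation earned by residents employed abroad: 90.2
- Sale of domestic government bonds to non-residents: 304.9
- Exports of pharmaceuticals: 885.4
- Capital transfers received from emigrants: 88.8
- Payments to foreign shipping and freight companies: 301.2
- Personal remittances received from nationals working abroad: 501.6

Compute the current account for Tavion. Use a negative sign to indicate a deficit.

Goods: 885.4 + 602.6 = 1488.0
Services: 826.0 + 247.9 - 301.2 + 254.0 + 521.6 = 1548.3
Primary income: -319.8 + 90.2 = -229.6
Secondary income: 78.1 + 103.4 + 501.6 = 683.1
Current account = 1488.0 + 1548.3 + (-229.6) + 683.1 = 3489.8
(Excluded from the current account — financial account: inward foreign direct investment in the manufacturing sector 717.8, sale of domestic government bonds to non-residents 304.9; capital account: capital transfers received from emigrants 88.8.)

3489.8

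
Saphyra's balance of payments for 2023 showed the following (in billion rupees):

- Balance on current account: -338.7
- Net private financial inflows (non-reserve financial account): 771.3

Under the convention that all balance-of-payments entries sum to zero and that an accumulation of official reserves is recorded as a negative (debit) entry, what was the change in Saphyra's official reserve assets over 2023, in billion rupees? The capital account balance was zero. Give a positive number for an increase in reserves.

432.6

Official reserve transactions balance = -((-338.7) + 771.3) = -432.6
An accumulation of reserves is recorded as a debit (negative entry), so the change in the stock of reserves is the negative of that balance.
Change in official reserves = -(-432.6) = 432.6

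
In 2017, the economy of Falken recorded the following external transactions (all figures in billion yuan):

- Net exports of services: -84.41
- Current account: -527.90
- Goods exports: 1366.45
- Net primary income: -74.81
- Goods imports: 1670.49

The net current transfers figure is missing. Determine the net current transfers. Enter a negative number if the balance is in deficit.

Current account = goods balance + services balance + net primary income + net secondary income
Sum of the known components = -463.26
Net current transfers = CA - (known components) = -527.90 - (-463.26) = -64.64

-64.64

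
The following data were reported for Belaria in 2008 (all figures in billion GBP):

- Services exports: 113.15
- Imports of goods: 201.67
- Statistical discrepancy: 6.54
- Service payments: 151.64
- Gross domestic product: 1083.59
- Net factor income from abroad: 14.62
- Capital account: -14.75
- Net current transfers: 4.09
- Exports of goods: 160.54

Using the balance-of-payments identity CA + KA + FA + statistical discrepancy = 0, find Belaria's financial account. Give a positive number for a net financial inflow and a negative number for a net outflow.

Goods balance = 160.54 - 201.67 = -41.13
Services balance = 113.15 - 151.64 = -38.49
Trade balance (goods + services) = -41.13 + (-38.49) = -79.62
Net primary income = 14.62
Net secondary income = 4.09
Current account = -79.62 + 14.62 + 4.09 = -60.91
Financial account = -(-60.91 + (-14.75) + 6.54) = 69.12

69.12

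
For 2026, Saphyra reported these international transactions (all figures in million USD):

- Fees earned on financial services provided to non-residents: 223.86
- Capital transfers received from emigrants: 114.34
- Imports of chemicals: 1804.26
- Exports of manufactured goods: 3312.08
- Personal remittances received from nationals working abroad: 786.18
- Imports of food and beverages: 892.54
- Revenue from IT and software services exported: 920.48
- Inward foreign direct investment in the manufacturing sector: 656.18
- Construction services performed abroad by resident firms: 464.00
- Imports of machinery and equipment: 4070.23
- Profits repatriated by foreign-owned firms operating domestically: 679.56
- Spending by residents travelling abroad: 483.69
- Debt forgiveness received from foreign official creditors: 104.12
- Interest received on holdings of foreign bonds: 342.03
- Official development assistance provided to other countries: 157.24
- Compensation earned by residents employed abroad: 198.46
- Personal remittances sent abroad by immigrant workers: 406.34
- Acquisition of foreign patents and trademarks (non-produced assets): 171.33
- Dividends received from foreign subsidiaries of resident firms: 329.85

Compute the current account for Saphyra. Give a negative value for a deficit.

Goods: 3312.08 - 4070.23 - 1804.26 - 892.54 = -3454.95
Services: -483.69 + 920.48 + 223.86 + 464.00 = 1124.65
Primary income: 198.46 + 342.03 + 329.85 - 679.56 = 190.78
Secondary income: -406.34 - 157.24 + 786.18 = 222.60
Current account = (-3454.95) + 1124.65 + 190.78 + 222.60 = -1916.92
(Excluded from the current account — capital account: capital transfers received from emigrants 114.34, debt forgiveness received from foreign official creditors 104.12, acquisition of foreign patents and trademarks (non-produced assets) 171.33; financial account: inward foreign direct investment in the manufacturing sector 656.18.)

-1916.92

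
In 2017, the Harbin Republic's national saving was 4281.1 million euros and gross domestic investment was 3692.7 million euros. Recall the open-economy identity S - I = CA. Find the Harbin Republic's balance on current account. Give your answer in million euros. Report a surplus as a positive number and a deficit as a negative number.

CA = S - I = 4281.1 - 3692.7 = 588.4

588.4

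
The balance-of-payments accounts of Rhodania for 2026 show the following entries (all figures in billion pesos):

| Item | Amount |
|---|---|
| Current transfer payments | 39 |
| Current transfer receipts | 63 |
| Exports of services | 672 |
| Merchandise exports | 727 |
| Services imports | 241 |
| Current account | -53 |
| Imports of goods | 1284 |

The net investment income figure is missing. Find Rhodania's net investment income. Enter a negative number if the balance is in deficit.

49

Current account = goods balance + services balance + net primary income + net secondary income
Sum of the known components = -102
Net investment income = CA - (known components) = -53 - (-102) = 49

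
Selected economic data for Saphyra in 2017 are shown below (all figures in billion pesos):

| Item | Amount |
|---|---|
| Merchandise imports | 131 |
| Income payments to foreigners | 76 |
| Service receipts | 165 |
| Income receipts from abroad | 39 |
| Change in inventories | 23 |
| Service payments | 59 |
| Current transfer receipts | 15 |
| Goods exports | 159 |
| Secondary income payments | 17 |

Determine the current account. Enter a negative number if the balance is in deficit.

Goods balance = 159 - 131 = 28
Services balance = 165 - 59 = 106
Trade balance (goods + services) = 28 + 106 = 134
Net primary income = 39 - 76 = -37
Net secondary income = 15 - 17 = -2
Current account = 134 + (-37) + (-2) = 95

95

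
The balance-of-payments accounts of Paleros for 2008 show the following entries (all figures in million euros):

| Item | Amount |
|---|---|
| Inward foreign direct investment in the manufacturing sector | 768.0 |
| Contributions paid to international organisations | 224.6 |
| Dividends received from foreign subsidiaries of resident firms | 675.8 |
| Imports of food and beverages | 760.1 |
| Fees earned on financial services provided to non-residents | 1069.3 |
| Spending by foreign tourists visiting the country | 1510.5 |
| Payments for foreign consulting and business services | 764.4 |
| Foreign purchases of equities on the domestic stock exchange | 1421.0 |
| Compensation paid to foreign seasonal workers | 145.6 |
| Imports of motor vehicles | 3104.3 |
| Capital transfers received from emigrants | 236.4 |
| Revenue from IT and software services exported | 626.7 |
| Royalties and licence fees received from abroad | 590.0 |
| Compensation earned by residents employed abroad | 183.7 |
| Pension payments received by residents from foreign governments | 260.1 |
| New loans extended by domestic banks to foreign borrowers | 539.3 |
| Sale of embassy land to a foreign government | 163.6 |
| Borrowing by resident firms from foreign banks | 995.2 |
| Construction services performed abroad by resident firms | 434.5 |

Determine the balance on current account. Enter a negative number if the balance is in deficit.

Goods: -760.1 - 3104.3 = -3864.4
Services: 626.7 + 590.0 + 1510.5 + 1069.3 - 764.4 + 434.5 = 3466.6
Primary income: -145.6 + 183.7 + 675.8 = 713.9
Secondary income: 260.1 - 224.6 = 35.5
Current account = (-3864.4) + 3466.6 + 713.9 + 35.5 = 351.6
(Excluded from the current account — financial account: inward foreign direct investment in the manufacturing sector 768.0, foreign purchases of equities on the domestic stock exchange 1421.0, new loans extended by domestic banks to foreign borrowers 539.3, borrowing by resident firms from foreign banks 995.2; capital account: capital transfers received from emigrants 236.4, sale of embassy land to a foreign government 163.6.)

351.6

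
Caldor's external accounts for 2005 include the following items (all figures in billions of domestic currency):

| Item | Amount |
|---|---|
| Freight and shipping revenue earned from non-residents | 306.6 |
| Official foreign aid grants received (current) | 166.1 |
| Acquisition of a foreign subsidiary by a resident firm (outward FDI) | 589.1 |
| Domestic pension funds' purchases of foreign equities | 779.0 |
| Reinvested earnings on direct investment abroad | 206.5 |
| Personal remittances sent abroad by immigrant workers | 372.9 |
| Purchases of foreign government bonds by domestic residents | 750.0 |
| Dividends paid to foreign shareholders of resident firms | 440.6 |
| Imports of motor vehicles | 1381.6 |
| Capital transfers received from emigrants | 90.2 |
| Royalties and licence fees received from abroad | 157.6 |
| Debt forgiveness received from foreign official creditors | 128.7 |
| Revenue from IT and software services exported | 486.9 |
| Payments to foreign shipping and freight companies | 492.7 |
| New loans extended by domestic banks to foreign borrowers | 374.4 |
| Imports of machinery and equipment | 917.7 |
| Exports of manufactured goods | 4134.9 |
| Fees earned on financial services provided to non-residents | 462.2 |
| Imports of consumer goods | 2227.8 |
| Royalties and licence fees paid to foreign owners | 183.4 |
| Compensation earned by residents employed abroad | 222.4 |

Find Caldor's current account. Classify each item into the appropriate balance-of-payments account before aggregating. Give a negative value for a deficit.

Goods: -2227.8 + 4134.9 - 1381.6 - 917.7 = -392.2
Services: -183.4 + 157.6 + 306.6 - 492.7 + 486.9 + 462.2 = 737.2
Primary income: 222.4 - 440.6 + 206.5 = -11.7
Secondary income: -372.9 + 166.1 = -206.8
Current account = (-392.2) + 737.2 + (-11.7) + (-206.8) = 126.5
(Excluded from the current account — financial account: acquisition of a foreign subsidiary by a resident firm (outward FDI) 589.1, domestic pension funds' purchases of foreign equities 779.0, purchases of foreign government bonds by domestic residents 750.0, new loans extended by domestic banks to foreign borrowers 374.4; capital account: capital transfers received from emigrants 90.2, debt forgiveness received from foreign official creditors 128.7.)

126.5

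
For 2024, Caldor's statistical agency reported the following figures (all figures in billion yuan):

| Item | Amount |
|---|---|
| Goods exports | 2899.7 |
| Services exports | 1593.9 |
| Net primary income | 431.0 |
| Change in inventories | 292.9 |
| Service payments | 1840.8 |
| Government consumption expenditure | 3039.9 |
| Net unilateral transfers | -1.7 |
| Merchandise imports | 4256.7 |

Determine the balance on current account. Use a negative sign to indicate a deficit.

Goods balance = 2899.7 - 4256.7 = -1357.0
Services balance = 1593.9 - 1840.8 = -246.9
Trade balance (goods + services) = -1357.0 + (-246.9) = -1603.9
Net primary income = 431.0
Net secondary income = -1.7
Current account = -1603.9 + 431.0 + (-1.7) = -1174.6

-1174.6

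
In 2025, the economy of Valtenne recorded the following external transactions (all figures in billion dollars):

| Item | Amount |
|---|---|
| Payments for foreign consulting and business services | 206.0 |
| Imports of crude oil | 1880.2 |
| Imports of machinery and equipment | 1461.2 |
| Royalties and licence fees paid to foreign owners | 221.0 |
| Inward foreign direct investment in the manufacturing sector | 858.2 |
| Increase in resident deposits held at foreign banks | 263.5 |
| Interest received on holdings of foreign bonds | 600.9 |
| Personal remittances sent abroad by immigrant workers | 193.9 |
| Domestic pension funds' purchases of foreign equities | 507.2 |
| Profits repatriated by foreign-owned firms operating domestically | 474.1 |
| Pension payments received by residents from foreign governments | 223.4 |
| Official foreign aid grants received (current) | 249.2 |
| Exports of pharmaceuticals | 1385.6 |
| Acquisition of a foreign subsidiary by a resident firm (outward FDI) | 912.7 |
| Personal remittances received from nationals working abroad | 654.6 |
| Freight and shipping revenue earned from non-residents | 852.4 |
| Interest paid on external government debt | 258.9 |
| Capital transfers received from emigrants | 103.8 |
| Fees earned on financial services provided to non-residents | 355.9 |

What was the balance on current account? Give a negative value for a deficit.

-373.3

Goods: -1880.2 - 1461.2 + 1385.6 = -1955.8
Services: -206.0 - 221.0 + 852.4 + 355.9 = 781.3
Primary income: -474.1 - 258.9 + 600.9 = -132.1
Secondary income: -193.9 + 654.6 + 249.2 + 223.4 = 933.3
Current account = (-1955.8) + 781.3 + (-132.1) + 933.3 = -373.3
(Excluded from the current account — financial account: inward foreign direct investment in the manufacturing sector 858.2, increase in resident deposits held at foreign banks 263.5, domestic pension funds' purchases of foreign equities 507.2, acquisition of a foreign subsidiary by a resident firm (outward FDI) 912.7; capital account: capital transfers received from emigrants 103.8.)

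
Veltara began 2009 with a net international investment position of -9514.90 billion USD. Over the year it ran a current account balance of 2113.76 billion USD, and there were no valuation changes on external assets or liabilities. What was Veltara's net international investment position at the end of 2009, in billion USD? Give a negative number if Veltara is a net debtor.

-7401.14

With no valuation effects, change in NIIP = current account = 2113.76
End-of-year NIIP = -9514.90 + 2113.76 = -7401.14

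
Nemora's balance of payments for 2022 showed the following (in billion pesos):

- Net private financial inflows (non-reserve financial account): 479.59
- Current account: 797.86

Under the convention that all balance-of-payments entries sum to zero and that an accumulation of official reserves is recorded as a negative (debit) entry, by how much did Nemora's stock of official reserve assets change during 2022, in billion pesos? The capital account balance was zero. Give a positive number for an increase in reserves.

Official reserve transactions balance = -(797.86 + 479.59) = -1277.45
An accumulation of reserves is recorded as a debit (negative entry), so the change in the stock of reserves is the negative of that balance.
Change in official reserves = -(-1277.45) = 1277.45

1277.45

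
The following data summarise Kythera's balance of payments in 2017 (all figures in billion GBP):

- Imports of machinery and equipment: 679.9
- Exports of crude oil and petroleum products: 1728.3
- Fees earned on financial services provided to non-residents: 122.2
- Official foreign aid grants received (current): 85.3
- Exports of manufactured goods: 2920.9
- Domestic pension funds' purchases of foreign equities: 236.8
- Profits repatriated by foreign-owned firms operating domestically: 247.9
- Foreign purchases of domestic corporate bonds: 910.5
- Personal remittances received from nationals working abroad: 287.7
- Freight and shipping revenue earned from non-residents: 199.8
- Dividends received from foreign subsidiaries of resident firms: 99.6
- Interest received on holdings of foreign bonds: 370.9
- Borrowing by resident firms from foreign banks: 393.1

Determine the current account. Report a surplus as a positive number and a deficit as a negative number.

Goods: 2920.9 - 679.9 + 1728.3 = 3969.3
Services: 122.2 + 199.8 = 322.0
Primary income: -247.9 + 99.6 + 370.9 = 222.6
Secondary income: 85.3 + 287.7 = 373.0
Current account = 3969.3 + 322.0 + 222.6 + 373.0 = 4886.9
(Excluded from the current account — financial account: domestic pension funds' purchases of foreign equities 236.8, foreign purchases of domestic corporate bonds 910.5, borrowing by resident firms from foreign banks 393.1.)

4886.9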